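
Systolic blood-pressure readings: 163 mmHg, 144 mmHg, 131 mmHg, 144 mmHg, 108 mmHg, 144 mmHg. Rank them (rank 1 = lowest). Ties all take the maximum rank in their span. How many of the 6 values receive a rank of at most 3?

Sorted (ascending): 108, 131, 144, 144, 144, 163
The 3 values of 144 occupy positions 3–5 → each gets rank 5.
Ranks ≤ 3: {1, 2} → 2 values.

2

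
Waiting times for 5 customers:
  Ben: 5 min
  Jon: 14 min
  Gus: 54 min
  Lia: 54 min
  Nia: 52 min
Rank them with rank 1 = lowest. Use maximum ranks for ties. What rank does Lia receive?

5

Sorted (ascending): 5, 14, 52, 54, 54
The 2 values of 54 occupy positions 4–5 → each gets rank 5.
Lia has value 54 min → rank 5.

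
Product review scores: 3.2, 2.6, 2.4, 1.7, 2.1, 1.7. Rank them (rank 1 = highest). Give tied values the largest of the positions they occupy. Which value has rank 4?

Sorted (descending): 3.2, 2.6, 2.4, 2.1, 1.7, 1.7
The 2 values of 1.7 occupy positions 5–6 → each gets rank 6.
Rank 4 → value 2.1.

2.1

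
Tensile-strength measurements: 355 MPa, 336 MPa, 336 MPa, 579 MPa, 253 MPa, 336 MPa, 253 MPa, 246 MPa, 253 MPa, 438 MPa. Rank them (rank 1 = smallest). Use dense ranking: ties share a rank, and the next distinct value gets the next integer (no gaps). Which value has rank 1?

Sorted (ascending): 246, 253, 253, 253, 336, 336, 336, 355, 438, 579
The 3 values of 253 share dense rank 2.
The 3 values of 336 share dense rank 3.
Remaining distinct values take the next consecutive integers.
Rank 1 → value 246.

246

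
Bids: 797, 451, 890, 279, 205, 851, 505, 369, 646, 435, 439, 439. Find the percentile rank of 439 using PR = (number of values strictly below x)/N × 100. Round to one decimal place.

33.3

N = 12.
Strictly below 439: 4. Equal to 439: 2.
PR = 4/12 × 100 = 33.3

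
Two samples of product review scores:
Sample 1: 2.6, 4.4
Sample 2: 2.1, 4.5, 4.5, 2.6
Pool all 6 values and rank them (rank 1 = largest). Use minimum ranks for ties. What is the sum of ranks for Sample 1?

Sorted (descending): 4.5, 4.5, 4.4, 2.6, 2.6, 2.1
The 2 values of 4.5 occupy positions 1–2 → each gets rank 1.
The 2 values of 2.6 occupy positions 4–5 → each gets rank 4.
Sample 1 values → pooled ranks: 2.6→4, 4.4→3
Rank sum = 4 + 3 = 7

7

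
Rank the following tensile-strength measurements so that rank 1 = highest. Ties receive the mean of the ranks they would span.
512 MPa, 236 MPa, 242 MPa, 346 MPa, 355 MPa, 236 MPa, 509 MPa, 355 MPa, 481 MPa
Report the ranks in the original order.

Sorted (descending): 512, 509, 481, 355, 355, 346, 242, 236, 236
The 2 values of 355 occupy positions 4–5 → average rank (4+5)/2 = 4.5.
The 2 values of 236 occupy positions 8–9 → average rank (8+9)/2 = 8.5.

1, 8.5, 7, 6, 4.5, 8.5, 2, 4.5, 3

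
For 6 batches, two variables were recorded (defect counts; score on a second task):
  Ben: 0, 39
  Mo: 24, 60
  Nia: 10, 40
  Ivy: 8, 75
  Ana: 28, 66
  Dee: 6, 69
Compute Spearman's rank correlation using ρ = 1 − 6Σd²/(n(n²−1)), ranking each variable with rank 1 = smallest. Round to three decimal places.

Ranks of variable 1: 1, 5, 4, 3, 6, 2
Ranks of variable 2: 1, 3, 2, 6, 4, 5
d = r₁ − r₂: 0, 2, 2, -3, 2, -3
d²: 0, 4, 4, 9, 4, 9; Σd² = 30
ρ = 1 − 6·30/(6·35) = 1 − 180/210 = 0.143

0.143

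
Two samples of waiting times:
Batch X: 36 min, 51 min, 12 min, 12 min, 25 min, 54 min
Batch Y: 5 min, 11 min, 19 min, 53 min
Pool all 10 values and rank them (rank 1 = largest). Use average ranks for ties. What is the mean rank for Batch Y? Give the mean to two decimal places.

Sorted (descending): 54, 53, 51, 36, 25, 19, 12, 12, 11, 5
The 2 values of 12 occupy positions 7–8 → average rank (7+8)/2 = 7.5.
Batch Y values → pooled ranks: 5→10, 11→9, 19→6, 53→2
Mean rank = (10 + 9 + 6 + 2) / 4 = 6.75

6.75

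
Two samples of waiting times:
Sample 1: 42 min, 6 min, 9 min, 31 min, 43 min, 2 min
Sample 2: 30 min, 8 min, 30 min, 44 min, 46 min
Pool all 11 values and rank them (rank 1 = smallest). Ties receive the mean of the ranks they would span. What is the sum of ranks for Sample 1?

Sorted (ascending): 2, 6, 8, 9, 30, 30, 31, 42, 43, 44, 46
The 2 values of 30 occupy positions 5–6 → average rank (5+6)/2 = 5.5.
Sample 1 values → pooled ranks: 42→8, 6→2, 9→4, 31→7, 43→9, 2→1
Rank sum = 8 + 2 + 4 + 7 + 9 + 1 = 31

31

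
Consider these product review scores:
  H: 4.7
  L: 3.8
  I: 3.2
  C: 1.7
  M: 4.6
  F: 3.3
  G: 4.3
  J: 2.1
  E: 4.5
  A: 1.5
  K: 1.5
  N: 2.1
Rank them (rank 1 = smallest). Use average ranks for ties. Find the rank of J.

Sorted (ascending): 1.5, 1.5, 1.7, 2.1, 2.1, 3.2, 3.3, 3.8, 4.3, 4.5, 4.6, 4.7
The 2 values of 1.5 occupy positions 1–2 → average rank (1+2)/2 = 1.5.
The 2 values of 2.1 occupy positions 4–5 → average rank (4+5)/2 = 4.5.
J has value 2.1 → rank 4.5.

4.5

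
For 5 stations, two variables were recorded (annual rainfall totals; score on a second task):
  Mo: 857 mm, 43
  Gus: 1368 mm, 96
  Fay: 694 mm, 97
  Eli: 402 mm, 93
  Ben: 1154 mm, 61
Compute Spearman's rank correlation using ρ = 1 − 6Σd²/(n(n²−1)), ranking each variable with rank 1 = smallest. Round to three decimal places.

-0.100

Ranks of variable 1: 3, 5, 2, 1, 4
Ranks of variable 2: 1, 4, 5, 3, 2
d = r₁ − r₂: 2, 1, -3, -2, 2
d²: 4, 1, 9, 4, 4; Σd² = 22
ρ = 1 − 6·22/(5·24) = 1 − 132/120 = -0.100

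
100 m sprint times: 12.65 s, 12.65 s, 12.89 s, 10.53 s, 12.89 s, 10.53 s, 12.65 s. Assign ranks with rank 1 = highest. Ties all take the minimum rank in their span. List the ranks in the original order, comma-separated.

Sorted (descending): 12.89, 12.89, 12.65, 12.65, 12.65, 10.53, 10.53
The 2 values of 12.89 occupy positions 1–2 → each gets rank 1.
The 3 values of 12.65 occupy positions 3–5 → each gets rank 3.
The 2 values of 10.53 occupy positions 6–7 → each gets rank 6.

3, 3, 1, 6, 1, 6, 3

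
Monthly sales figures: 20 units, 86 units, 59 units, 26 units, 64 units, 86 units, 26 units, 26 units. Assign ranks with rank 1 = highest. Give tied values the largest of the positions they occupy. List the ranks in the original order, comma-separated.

Sorted (descending): 86, 86, 64, 59, 26, 26, 26, 20
The 2 values of 86 occupy positions 1–2 → each gets rank 2.
The 3 values of 26 occupy positions 5–7 → each gets rank 7.

8, 2, 4, 7, 3, 2, 7, 7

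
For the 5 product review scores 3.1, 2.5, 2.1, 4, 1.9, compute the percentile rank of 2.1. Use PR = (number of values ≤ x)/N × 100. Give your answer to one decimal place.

N = 5.
Strictly below 2.1: 1. Equal to 2.1: 1.
PR = 2/5 × 100 = 40.0

40.0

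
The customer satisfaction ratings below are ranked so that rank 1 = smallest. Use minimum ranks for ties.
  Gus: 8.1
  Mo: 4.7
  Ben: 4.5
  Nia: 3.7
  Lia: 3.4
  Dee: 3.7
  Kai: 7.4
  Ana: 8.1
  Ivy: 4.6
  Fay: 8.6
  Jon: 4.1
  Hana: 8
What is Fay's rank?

12

Sorted (ascending): 3.4, 3.7, 3.7, 4.1, 4.5, 4.6, 4.7, 7.4, 8, 8.1, 8.1, 8.6
The 2 values of 3.7 occupy positions 2–3 → each gets rank 2.
The 2 values of 8.1 occupy positions 10–11 → each gets rank 10.
Fay has value 8.6 → rank 12.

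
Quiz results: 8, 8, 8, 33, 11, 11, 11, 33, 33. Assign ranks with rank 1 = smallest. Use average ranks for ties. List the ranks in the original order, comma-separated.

2, 2, 2, 8, 5, 5, 5, 8, 8

Sorted (ascending): 8, 8, 8, 11, 11, 11, 33, 33, 33
The 3 values of 8 occupy positions 1–3 → average rank 2.
The 3 values of 11 occupy positions 4–6 → average rank 5.
The 3 values of 33 occupy positions 7–9 → average rank 8.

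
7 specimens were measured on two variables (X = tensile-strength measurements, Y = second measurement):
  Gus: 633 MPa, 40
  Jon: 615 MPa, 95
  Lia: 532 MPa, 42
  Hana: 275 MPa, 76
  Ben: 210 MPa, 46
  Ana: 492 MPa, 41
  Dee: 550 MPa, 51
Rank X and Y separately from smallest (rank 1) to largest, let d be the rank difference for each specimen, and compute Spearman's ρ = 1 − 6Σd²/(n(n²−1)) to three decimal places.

Ranks of variable 1: 7, 6, 4, 2, 1, 3, 5
Ranks of variable 2: 1, 7, 3, 6, 4, 2, 5
d = r₁ − r₂: 6, -1, 1, -4, -3, 1, 0
d²: 36, 1, 1, 16, 9, 1, 0; Σd² = 64
ρ = 1 − 6·64/(7·48) = 1 − 384/336 = -0.143

-0.143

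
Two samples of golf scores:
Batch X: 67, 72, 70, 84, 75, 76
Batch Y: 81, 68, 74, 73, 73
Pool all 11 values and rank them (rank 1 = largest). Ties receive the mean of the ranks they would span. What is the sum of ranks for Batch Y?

Sorted (descending): 84, 81, 76, 75, 74, 73, 73, 72, 70, 68, 67
The 2 values of 73 occupy positions 6–7 → average rank (6+7)/2 = 6.5.
Batch Y values → pooled ranks: 81→2, 68→10, 74→5, 73→6.5, 73→6.5
Rank sum = 2 + 10 + 5 + 6.5 + 6.5 = 30

30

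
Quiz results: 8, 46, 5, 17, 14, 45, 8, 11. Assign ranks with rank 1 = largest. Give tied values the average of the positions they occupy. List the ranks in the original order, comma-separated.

Sorted (descending): 46, 45, 17, 14, 11, 8, 8, 5
The 2 values of 8 occupy positions 6–7 → average rank (6+7)/2 = 6.5.

6.5, 1, 8, 3, 4, 2, 6.5, 5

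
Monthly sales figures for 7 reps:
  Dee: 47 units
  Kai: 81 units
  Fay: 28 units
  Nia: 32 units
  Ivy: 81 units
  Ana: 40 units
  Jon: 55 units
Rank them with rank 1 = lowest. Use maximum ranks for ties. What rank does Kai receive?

Sorted (ascending): 28, 32, 40, 47, 55, 81, 81
The 2 values of 81 occupy positions 6–7 → each gets rank 7.
Kai has value 81 units → rank 7.

7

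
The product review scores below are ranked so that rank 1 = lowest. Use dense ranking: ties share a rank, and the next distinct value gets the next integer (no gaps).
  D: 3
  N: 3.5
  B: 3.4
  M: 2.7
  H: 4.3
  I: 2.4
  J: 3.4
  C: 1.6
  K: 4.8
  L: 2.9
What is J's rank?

6

Sorted (ascending): 1.6, 2.4, 2.7, 2.9, 3, 3.4, 3.4, 3.5, 4.3, 4.8
The 2 values of 3.4 share dense rank 6.
Remaining distinct values take the next consecutive integers.
J has value 3.4 → rank 6.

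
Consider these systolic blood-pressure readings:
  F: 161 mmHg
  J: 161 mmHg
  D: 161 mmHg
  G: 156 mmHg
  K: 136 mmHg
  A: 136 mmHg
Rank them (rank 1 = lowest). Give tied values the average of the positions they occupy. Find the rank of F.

Sorted (ascending): 136, 136, 156, 161, 161, 161
The 2 values of 136 occupy positions 1–2 → average rank (1+2)/2 = 1.5.
The 3 values of 161 occupy positions 4–6 → average rank 5.
F has value 161 mmHg → rank 5.

5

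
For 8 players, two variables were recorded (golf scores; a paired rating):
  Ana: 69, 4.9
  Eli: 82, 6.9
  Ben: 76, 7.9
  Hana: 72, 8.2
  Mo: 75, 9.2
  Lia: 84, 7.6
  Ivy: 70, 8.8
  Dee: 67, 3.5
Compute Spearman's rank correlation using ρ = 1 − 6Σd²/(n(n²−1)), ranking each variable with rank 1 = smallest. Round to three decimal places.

0.262

Ranks of variable 1: 2, 7, 6, 4, 5, 8, 3, 1
Ranks of variable 2: 2, 3, 5, 6, 8, 4, 7, 1
d = r₁ − r₂: 0, 4, 1, -2, -3, 4, -4, 0
d²: 0, 16, 1, 4, 9, 16, 16, 0; Σd² = 62
ρ = 1 − 6·62/(8·63) = 1 − 372/504 = 0.262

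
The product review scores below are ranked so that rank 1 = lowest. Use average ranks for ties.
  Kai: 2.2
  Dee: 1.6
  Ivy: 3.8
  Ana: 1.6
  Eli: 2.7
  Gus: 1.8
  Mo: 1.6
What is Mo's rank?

Sorted (ascending): 1.6, 1.6, 1.6, 1.8, 2.2, 2.7, 3.8
The 3 values of 1.6 occupy positions 1–3 → average rank 2.
Mo has value 1.6 → rank 2.

2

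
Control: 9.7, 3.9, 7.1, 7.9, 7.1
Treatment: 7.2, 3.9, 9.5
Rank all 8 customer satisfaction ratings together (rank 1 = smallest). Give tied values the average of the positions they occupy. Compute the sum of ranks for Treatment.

13.5

Sorted (ascending): 3.9, 3.9, 7.1, 7.1, 7.2, 7.9, 9.5, 9.7
The 2 values of 3.9 occupy positions 1–2 → average rank (1+2)/2 = 1.5.
The 2 values of 7.1 occupy positions 3–4 → average rank (3+4)/2 = 3.5.
Treatment values → pooled ranks: 7.2→5, 3.9→1.5, 9.5→7
Rank sum = 5 + 1.5 + 7 = 13.5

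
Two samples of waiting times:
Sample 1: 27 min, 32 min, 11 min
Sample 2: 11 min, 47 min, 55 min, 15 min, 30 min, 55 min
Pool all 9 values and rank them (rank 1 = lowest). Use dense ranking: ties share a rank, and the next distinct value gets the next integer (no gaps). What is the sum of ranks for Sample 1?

Sorted (ascending): 11, 11, 15, 27, 30, 32, 47, 55, 55
The 2 values of 11 share dense rank 1.
The 2 values of 55 share dense rank 7.
Remaining distinct values take the next consecutive integers.
Sample 1 values → pooled ranks: 27→3, 32→5, 11→1
Rank sum = 3 + 5 + 1 = 9

9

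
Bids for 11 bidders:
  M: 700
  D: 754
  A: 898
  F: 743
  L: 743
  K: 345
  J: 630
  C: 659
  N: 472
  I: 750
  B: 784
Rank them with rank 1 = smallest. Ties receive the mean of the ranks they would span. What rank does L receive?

6.5

Sorted (ascending): 345, 472, 630, 659, 700, 743, 743, 750, 754, 784, 898
The 2 values of 743 occupy positions 6–7 → average rank (6+7)/2 = 6.5.
L has value 743 → rank 6.5.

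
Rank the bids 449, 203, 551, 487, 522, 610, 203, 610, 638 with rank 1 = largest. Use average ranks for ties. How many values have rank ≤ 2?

1

Sorted (descending): 638, 610, 610, 551, 522, 487, 449, 203, 203
The 2 values of 610 occupy positions 2–3 → average rank (2+3)/2 = 2.5.
The 2 values of 203 occupy positions 8–9 → average rank (8+9)/2 = 8.5.
Ranks ≤ 2: {1} → 1 value.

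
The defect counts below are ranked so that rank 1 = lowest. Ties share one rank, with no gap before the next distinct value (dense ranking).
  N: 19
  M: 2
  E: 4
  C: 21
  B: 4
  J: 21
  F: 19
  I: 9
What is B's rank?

2

Sorted (ascending): 2, 4, 4, 9, 19, 19, 21, 21
The 2 values of 4 share dense rank 2.
The 2 values of 19 share dense rank 4.
The 2 values of 21 share dense rank 5.
Remaining distinct values take the next consecutive integers.
B has value 4 → rank 2.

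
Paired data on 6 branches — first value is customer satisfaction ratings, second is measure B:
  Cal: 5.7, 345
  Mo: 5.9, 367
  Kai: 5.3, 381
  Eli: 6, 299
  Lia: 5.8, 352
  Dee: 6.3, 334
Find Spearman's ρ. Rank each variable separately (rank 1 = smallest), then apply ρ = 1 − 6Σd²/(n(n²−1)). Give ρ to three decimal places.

Ranks of variable 1: 2, 4, 1, 5, 3, 6
Ranks of variable 2: 3, 5, 6, 1, 4, 2
d = r₁ − r₂: -1, -1, -5, 4, -1, 4
d²: 1, 1, 25, 16, 1, 16; Σd² = 60
ρ = 1 − 6·60/(6·35) = 1 − 360/210 = -0.714

-0.714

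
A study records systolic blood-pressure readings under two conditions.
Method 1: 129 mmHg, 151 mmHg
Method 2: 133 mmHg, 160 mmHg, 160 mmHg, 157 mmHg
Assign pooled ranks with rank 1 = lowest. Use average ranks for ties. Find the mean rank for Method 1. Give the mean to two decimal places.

2.00

Sorted (ascending): 129, 133, 151, 157, 160, 160
The 2 values of 160 occupy positions 5–6 → average rank (5+6)/2 = 5.5.
Method 1 values → pooled ranks: 129→1, 151→3
Mean rank = (1 + 3) / 2 = 2.00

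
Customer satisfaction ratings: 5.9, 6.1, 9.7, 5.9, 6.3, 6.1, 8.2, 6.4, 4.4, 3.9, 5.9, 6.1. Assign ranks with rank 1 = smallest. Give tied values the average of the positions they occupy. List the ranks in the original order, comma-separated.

4, 7, 12, 4, 9, 7, 11, 10, 2, 1, 4, 7

Sorted (ascending): 3.9, 4.4, 5.9, 5.9, 5.9, 6.1, 6.1, 6.1, 6.3, 6.4, 8.2, 9.7
The 3 values of 5.9 occupy positions 3–5 → average rank 4.
The 3 values of 6.1 occupy positions 6–8 → average rank 7.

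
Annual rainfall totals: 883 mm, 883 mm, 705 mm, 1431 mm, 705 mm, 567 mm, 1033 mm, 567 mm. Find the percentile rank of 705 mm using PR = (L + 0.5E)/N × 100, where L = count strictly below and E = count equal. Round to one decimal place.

N = 8.
Strictly below 705: 2. Equal to 705: 2.
PR = (2 + 0.5·2)/8 × 100 = 37.5

37.5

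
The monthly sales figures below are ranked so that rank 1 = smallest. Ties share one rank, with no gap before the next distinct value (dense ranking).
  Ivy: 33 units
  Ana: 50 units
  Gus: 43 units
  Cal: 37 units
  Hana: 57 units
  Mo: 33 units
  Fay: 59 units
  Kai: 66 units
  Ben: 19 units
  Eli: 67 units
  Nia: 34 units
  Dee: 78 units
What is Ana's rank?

6

Sorted (ascending): 19, 33, 33, 34, 37, 43, 50, 57, 59, 66, 67, 78
The 2 values of 33 share dense rank 2.
Remaining distinct values take the next consecutive integers.
Ana has value 50 units → rank 6.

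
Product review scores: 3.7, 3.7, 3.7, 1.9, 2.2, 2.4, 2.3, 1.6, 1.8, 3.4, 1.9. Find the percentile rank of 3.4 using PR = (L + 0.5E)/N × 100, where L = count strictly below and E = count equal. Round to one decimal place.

N = 11.
Strictly below 3.4: 7. Equal to 3.4: 1.
PR = (7 + 0.5·1)/11 × 100 = 68.2

68.2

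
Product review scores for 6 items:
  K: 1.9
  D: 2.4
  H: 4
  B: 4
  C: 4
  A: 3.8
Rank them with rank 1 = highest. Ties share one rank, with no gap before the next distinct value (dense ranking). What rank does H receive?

1

Sorted (descending): 4, 4, 4, 3.8, 2.4, 1.9
The 3 values of 4 share dense rank 1.
Remaining distinct values take the next consecutive integers.
H has value 4 → rank 1.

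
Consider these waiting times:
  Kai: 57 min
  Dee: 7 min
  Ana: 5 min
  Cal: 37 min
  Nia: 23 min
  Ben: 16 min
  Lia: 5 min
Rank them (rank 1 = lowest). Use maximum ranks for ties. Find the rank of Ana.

2

Sorted (ascending): 5, 5, 7, 16, 23, 37, 57
The 2 values of 5 occupy positions 1–2 → each gets rank 2.
Ana has value 5 min → rank 2.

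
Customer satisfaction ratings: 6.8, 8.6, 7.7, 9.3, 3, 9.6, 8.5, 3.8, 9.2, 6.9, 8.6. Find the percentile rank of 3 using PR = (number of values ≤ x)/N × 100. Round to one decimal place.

9.1

N = 11.
Strictly below 3: 0. Equal to 3: 1.
PR = 1/11 × 100 = 9.1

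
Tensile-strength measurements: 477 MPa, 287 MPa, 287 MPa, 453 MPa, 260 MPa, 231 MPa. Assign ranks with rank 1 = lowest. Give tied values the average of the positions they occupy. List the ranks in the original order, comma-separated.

Sorted (ascending): 231, 260, 287, 287, 453, 477
The 2 values of 287 occupy positions 3–4 → average rank (3+4)/2 = 3.5.

6, 3.5, 3.5, 5, 2, 1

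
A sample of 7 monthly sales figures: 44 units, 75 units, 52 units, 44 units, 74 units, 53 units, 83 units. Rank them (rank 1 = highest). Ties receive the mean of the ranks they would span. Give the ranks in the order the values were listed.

6.5, 2, 5, 6.5, 3, 4, 1

Sorted (descending): 83, 75, 74, 53, 52, 44, 44
The 2 values of 44 occupy positions 6–7 → average rank (6+7)/2 = 6.5.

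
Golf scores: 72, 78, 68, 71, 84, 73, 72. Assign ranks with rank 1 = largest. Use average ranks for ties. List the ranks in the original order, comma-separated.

4.5, 2, 7, 6, 1, 3, 4.5

Sorted (descending): 84, 78, 73, 72, 72, 71, 68
The 2 values of 72 occupy positions 4–5 → average rank (4+5)/2 = 4.5.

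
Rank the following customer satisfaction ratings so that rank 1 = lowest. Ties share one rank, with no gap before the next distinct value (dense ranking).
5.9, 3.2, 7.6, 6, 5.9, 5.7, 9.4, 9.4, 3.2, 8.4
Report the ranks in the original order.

Sorted (ascending): 3.2, 3.2, 5.7, 5.9, 5.9, 6, 7.6, 8.4, 9.4, 9.4
The 2 values of 3.2 share dense rank 1.
The 2 values of 5.9 share dense rank 3.
The 2 values of 9.4 share dense rank 7.
Remaining distinct values take the next consecutive integers.

3, 1, 5, 4, 3, 2, 7, 7, 1, 6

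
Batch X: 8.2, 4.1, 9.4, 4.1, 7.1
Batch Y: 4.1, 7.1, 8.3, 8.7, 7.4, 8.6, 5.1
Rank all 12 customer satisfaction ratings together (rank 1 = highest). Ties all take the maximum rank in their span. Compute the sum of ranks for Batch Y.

44

Sorted (descending): 9.4, 8.7, 8.6, 8.3, 8.2, 7.4, 7.1, 7.1, 5.1, 4.1, 4.1, 4.1
The 2 values of 7.1 occupy positions 7–8 → each gets rank 8.
The 3 values of 4.1 occupy positions 10–12 → each gets rank 12.
Batch Y values → pooled ranks: 4.1→12, 7.1→8, 8.3→4, 8.7→2, 7.4→6, 8.6→3, 5.1→9
Rank sum = 12 + 8 + 4 + 2 + 6 + 3 + 9 = 44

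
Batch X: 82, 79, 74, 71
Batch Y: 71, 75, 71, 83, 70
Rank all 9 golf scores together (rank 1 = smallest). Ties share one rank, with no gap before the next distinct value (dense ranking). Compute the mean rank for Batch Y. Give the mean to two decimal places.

3.20

Sorted (ascending): 70, 71, 71, 71, 74, 75, 79, 82, 83
The 3 values of 71 share dense rank 2.
Remaining distinct values take the next consecutive integers.
Batch Y values → pooled ranks: 71→2, 75→4, 71→2, 83→7, 70→1
Mean rank = (2 + 4 + 2 + 7 + 1) / 5 = 3.20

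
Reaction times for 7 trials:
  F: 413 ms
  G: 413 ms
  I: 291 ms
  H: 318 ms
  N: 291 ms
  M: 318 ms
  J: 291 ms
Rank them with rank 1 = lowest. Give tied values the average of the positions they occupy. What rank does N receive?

2

Sorted (ascending): 291, 291, 291, 318, 318, 413, 413
The 3 values of 291 occupy positions 1–3 → average rank 2.
The 2 values of 318 occupy positions 4–5 → average rank (4+5)/2 = 4.5.
The 2 values of 413 occupy positions 6–7 → average rank (6+7)/2 = 6.5.
N has value 291 ms → rank 2.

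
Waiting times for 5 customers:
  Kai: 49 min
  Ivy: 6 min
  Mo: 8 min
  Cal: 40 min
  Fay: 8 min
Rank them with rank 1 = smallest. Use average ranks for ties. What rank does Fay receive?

2.5

Sorted (ascending): 6, 8, 8, 40, 49
The 2 values of 8 occupy positions 2–3 → average rank (2+3)/2 = 2.5.
Fay has value 8 min → rank 2.5.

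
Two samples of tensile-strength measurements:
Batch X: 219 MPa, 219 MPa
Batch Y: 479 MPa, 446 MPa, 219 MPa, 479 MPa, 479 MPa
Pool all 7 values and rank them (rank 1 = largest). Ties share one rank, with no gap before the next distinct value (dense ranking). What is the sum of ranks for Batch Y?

Sorted (descending): 479, 479, 479, 446, 219, 219, 219
The 3 values of 479 share dense rank 1.
The 3 values of 219 share dense rank 3.
Remaining distinct values take the next consecutive integers.
Batch Y values → pooled ranks: 479→1, 446→2, 219→3, 479→1, 479→1
Rank sum = 1 + 2 + 3 + 1 + 1 = 8

8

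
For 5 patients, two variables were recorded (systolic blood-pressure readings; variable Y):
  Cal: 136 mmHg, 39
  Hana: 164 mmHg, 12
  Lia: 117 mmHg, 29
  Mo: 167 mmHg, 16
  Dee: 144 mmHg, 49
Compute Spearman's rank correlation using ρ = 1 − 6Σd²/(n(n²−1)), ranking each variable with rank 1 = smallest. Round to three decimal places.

Ranks of variable 1: 2, 4, 1, 5, 3
Ranks of variable 2: 4, 1, 3, 2, 5
d = r₁ − r₂: -2, 3, -2, 3, -2
d²: 4, 9, 4, 9, 4; Σd² = 30
ρ = 1 − 6·30/(5·24) = 1 − 180/120 = -0.500

-0.500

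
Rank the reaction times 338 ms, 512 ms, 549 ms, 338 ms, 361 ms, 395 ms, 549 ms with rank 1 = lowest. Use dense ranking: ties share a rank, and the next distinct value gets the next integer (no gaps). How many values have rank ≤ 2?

Sorted (ascending): 338, 338, 361, 395, 512, 549, 549
The 2 values of 338 share dense rank 1.
The 2 values of 549 share dense rank 5.
Remaining distinct values take the next consecutive integers.
Ranks ≤ 2: {1, 1, 2} → 3 values.

3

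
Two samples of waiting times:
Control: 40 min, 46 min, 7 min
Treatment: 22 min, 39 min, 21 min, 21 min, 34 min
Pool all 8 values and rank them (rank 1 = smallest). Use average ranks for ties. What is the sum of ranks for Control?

Sorted (ascending): 7, 21, 21, 22, 34, 39, 40, 46
The 2 values of 21 occupy positions 2–3 → average rank (2+3)/2 = 2.5.
Control values → pooled ranks: 40→7, 46→8, 7→1
Rank sum = 7 + 8 + 1 = 16

16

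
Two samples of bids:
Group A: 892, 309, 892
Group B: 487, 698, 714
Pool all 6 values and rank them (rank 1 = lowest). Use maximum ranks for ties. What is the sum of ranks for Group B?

Sorted (ascending): 309, 487, 698, 714, 892, 892
The 2 values of 892 occupy positions 5–6 → each gets rank 6.
Group B values → pooled ranks: 487→2, 698→3, 714→4
Rank sum = 2 + 3 + 4 = 9

9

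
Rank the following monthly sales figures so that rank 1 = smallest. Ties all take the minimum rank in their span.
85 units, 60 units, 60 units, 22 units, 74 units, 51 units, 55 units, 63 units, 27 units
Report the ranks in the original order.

9, 5, 5, 1, 8, 3, 4, 7, 2

Sorted (ascending): 22, 27, 51, 55, 60, 60, 63, 74, 85
The 2 values of 60 occupy positions 5–6 → each gets rank 5.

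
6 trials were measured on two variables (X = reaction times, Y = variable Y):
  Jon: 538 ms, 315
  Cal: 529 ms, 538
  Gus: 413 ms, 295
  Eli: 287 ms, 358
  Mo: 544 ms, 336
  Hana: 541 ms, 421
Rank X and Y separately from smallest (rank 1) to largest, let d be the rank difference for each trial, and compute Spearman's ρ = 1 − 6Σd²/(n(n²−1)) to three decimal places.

Ranks of variable 1: 4, 3, 2, 1, 6, 5
Ranks of variable 2: 2, 6, 1, 4, 3, 5
d = r₁ − r₂: 2, -3, 1, -3, 3, 0
d²: 4, 9, 1, 9, 9, 0; Σd² = 32
ρ = 1 − 6·32/(6·35) = 1 − 192/210 = 0.086

0.086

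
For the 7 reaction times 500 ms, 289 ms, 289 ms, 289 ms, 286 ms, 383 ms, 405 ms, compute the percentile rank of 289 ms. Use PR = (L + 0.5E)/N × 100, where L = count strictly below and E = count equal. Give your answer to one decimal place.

N = 7.
Strictly below 289: 1. Equal to 289: 3.
PR = (1 + 0.5·3)/7 × 100 = 35.7

35.7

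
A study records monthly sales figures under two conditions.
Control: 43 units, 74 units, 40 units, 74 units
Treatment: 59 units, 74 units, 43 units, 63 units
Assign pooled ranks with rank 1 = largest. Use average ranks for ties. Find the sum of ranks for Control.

18.5

Sorted (descending): 74, 74, 74, 63, 59, 43, 43, 40
The 3 values of 74 occupy positions 1–3 → average rank 2.
The 2 values of 43 occupy positions 6–7 → average rank (6+7)/2 = 6.5.
Control values → pooled ranks: 43→6.5, 74→2, 40→8, 74→2
Rank sum = 6.5 + 2 + 8 + 2 = 18.5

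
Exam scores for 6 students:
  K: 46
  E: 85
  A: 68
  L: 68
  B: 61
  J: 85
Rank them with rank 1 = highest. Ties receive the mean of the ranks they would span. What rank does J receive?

Sorted (descending): 85, 85, 68, 68, 61, 46
The 2 values of 85 occupy positions 1–2 → average rank (1+2)/2 = 1.5.
The 2 values of 68 occupy positions 3–4 → average rank (3+4)/2 = 3.5.
J has value 85 → rank 1.5.

1.5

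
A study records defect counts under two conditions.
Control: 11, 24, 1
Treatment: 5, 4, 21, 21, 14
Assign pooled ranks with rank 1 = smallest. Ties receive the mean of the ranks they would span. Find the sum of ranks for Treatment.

23

Sorted (ascending): 1, 4, 5, 11, 14, 21, 21, 24
The 2 values of 21 occupy positions 6–7 → average rank (6+7)/2 = 6.5.
Treatment values → pooled ranks: 5→3, 4→2, 21→6.5, 21→6.5, 14→5
Rank sum = 3 + 2 + 6.5 + 6.5 + 5 = 23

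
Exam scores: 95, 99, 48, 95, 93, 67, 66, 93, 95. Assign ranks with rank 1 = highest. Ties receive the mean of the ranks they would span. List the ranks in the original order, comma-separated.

Sorted (descending): 99, 95, 95, 95, 93, 93, 67, 66, 48
The 3 values of 95 occupy positions 2–4 → average rank 3.
The 2 values of 93 occupy positions 5–6 → average rank (5+6)/2 = 5.5.

3, 1, 9, 3, 5.5, 7, 8, 5.5, 3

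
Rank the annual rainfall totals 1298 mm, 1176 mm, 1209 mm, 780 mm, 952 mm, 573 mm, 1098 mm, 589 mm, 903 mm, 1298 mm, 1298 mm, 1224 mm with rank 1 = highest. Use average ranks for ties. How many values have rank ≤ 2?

Sorted (descending): 1298, 1298, 1298, 1224, 1209, 1176, 1098, 952, 903, 780, 589, 573
The 3 values of 1298 occupy positions 1–3 → average rank 2.
Ranks ≤ 2: {2, 2, 2} → 3 values.

3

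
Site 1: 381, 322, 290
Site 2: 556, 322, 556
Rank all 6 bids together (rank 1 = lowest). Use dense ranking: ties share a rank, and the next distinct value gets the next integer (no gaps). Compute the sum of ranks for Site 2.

Sorted (ascending): 290, 322, 322, 381, 556, 556
The 2 values of 322 share dense rank 2.
The 2 values of 556 share dense rank 4.
Remaining distinct values take the next consecutive integers.
Site 2 values → pooled ranks: 556→4, 322→2, 556→4
Rank sum = 4 + 2 + 4 = 10

10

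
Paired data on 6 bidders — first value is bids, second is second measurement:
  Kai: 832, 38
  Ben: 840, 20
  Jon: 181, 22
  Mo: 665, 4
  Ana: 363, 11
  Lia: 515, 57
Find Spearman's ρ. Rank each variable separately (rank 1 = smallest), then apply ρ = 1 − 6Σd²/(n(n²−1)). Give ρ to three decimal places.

Ranks of variable 1: 5, 6, 1, 4, 2, 3
Ranks of variable 2: 5, 3, 4, 1, 2, 6
d = r₁ − r₂: 0, 3, -3, 3, 0, -3
d²: 0, 9, 9, 9, 0, 9; Σd² = 36
ρ = 1 − 6·36/(6·35) = 1 − 216/210 = -0.029

-0.029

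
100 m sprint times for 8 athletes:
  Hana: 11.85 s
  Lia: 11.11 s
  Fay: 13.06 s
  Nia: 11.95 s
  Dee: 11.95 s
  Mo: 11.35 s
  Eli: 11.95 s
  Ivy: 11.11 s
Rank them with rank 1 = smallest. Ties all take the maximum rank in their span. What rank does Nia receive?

7

Sorted (ascending): 11.11, 11.11, 11.35, 11.85, 11.95, 11.95, 11.95, 13.06
The 2 values of 11.11 occupy positions 1–2 → each gets rank 2.
The 3 values of 11.95 occupy positions 5–7 → each gets rank 7.
Nia has value 11.95 s → rank 7.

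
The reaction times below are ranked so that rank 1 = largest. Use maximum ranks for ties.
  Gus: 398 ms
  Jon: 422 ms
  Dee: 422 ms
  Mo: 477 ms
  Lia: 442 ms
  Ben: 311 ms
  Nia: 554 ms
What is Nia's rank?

Sorted (descending): 554, 477, 442, 422, 422, 398, 311
The 2 values of 422 occupy positions 4–5 → each gets rank 5.
Nia has value 554 ms → rank 1.

1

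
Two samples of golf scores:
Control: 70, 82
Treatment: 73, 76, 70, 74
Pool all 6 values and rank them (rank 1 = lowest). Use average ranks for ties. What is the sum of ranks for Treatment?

Sorted (ascending): 70, 70, 73, 74, 76, 82
The 2 values of 70 occupy positions 1–2 → average rank (1+2)/2 = 1.5.
Treatment values → pooled ranks: 73→3, 76→5, 70→1.5, 74→4
Rank sum = 3 + 5 + 1.5 + 4 = 13.5

13.5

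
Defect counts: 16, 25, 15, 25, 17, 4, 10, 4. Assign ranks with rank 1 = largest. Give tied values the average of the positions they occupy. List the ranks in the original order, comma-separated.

4, 1.5, 5, 1.5, 3, 7.5, 6, 7.5

Sorted (descending): 25, 25, 17, 16, 15, 10, 4, 4
The 2 values of 25 occupy positions 1–2 → average rank (1+2)/2 = 1.5.
The 2 values of 4 occupy positions 7–8 → average rank (7+8)/2 = 7.5.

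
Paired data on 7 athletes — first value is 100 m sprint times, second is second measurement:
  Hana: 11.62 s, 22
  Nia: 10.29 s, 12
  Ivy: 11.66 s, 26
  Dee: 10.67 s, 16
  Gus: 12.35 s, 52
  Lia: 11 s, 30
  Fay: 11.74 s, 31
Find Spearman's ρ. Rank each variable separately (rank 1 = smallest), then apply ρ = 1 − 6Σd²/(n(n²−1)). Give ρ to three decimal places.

0.893

Ranks of variable 1: 4, 1, 5, 2, 7, 3, 6
Ranks of variable 2: 3, 1, 4, 2, 7, 5, 6
d = r₁ − r₂: 1, 0, 1, 0, 0, -2, 0
d²: 1, 0, 1, 0, 0, 4, 0; Σd² = 6
ρ = 1 − 6·6/(7·48) = 1 − 36/336 = 0.893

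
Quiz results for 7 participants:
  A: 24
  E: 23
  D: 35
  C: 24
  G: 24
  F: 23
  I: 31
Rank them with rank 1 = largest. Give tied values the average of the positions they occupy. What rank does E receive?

6.5

Sorted (descending): 35, 31, 24, 24, 24, 23, 23
The 3 values of 24 occupy positions 3–5 → average rank 4.
The 2 values of 23 occupy positions 6–7 → average rank (6+7)/2 = 6.5.
E has value 23 → rank 6.5.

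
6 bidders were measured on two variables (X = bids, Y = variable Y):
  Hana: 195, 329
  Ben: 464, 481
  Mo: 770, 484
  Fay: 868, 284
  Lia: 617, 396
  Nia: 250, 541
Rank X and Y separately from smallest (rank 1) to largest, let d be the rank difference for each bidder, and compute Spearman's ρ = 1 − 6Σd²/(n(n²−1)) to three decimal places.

Ranks of variable 1: 1, 3, 5, 6, 4, 2
Ranks of variable 2: 2, 4, 5, 1, 3, 6
d = r₁ − r₂: -1, -1, 0, 5, 1, -4
d²: 1, 1, 0, 25, 1, 16; Σd² = 44
ρ = 1 − 6·44/(6·35) = 1 − 264/210 = -0.257

-0.257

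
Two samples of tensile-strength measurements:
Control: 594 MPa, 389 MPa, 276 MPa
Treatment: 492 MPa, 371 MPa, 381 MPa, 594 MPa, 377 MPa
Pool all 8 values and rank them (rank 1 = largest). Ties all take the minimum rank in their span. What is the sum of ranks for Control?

13

Sorted (descending): 594, 594, 492, 389, 381, 377, 371, 276
The 2 values of 594 occupy positions 1–2 → each gets rank 1.
Control values → pooled ranks: 594→1, 389→4, 276→8
Rank sum = 1 + 4 + 8 = 13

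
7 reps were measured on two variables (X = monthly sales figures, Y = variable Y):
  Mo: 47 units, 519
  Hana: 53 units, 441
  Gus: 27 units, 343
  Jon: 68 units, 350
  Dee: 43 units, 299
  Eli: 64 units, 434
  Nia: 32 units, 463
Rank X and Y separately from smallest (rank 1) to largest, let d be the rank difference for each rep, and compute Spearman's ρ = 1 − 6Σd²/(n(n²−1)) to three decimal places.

Ranks of variable 1: 4, 5, 1, 7, 3, 6, 2
Ranks of variable 2: 7, 5, 2, 3, 1, 4, 6
d = r₁ − r₂: -3, 0, -1, 4, 2, 2, -4
d²: 9, 0, 1, 16, 4, 4, 16; Σd² = 50
ρ = 1 − 6·50/(7·48) = 1 − 300/336 = 0.107

0.107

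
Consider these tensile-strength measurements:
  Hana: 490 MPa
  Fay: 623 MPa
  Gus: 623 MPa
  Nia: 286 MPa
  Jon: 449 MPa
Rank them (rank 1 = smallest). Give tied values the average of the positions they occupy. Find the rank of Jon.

2

Sorted (ascending): 286, 449, 490, 623, 623
The 2 values of 623 occupy positions 4–5 → average rank (4+5)/2 = 4.5.
Jon has value 449 MPa → rank 2.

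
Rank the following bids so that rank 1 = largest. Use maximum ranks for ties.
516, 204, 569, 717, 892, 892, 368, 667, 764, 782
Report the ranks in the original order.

Sorted (descending): 892, 892, 782, 764, 717, 667, 569, 516, 368, 204
The 2 values of 892 occupy positions 1–2 → each gets rank 2.

8, 10, 7, 5, 2, 2, 9, 6, 4, 3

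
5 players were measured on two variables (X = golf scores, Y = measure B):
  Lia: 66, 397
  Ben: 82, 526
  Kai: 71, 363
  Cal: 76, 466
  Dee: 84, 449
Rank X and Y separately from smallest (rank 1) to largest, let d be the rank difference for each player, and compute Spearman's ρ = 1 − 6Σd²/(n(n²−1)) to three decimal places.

Ranks of variable 1: 1, 4, 2, 3, 5
Ranks of variable 2: 2, 5, 1, 4, 3
d = r₁ − r₂: -1, -1, 1, -1, 2
d²: 1, 1, 1, 1, 4; Σd² = 8
ρ = 1 − 6·8/(5·24) = 1 − 48/120 = 0.600

0.600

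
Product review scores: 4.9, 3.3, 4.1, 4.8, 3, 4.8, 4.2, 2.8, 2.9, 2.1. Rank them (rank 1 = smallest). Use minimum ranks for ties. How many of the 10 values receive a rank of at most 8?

9

Sorted (ascending): 2.1, 2.8, 2.9, 3, 3.3, 4.1, 4.2, 4.8, 4.8, 4.9
The 2 values of 4.8 occupy positions 8–9 → each gets rank 8.
Ranks ≤ 8: {1, 2, 3, 4, 5, 6, 7, 8, 8} → 9 values.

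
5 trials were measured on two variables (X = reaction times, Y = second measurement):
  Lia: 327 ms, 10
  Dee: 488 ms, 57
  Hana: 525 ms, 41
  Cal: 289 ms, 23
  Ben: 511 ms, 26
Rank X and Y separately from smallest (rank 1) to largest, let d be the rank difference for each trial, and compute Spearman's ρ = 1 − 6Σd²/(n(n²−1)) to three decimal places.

Ranks of variable 1: 2, 3, 5, 1, 4
Ranks of variable 2: 1, 5, 4, 2, 3
d = r₁ − r₂: 1, -2, 1, -1, 1
d²: 1, 4, 1, 1, 1; Σd² = 8
ρ = 1 − 6·8/(5·24) = 1 − 48/120 = 0.600

0.600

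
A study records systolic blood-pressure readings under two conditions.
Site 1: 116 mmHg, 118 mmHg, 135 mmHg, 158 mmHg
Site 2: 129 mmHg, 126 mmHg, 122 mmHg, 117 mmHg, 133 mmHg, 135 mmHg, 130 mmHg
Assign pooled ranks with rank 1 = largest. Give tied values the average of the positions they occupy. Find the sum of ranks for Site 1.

23.5

Sorted (descending): 158, 135, 135, 133, 130, 129, 126, 122, 118, 117, 116
The 2 values of 135 occupy positions 2–3 → average rank (2+3)/2 = 2.5.
Site 1 values → pooled ranks: 116→11, 118→9, 135→2.5, 158→1
Rank sum = 11 + 9 + 2.5 + 1 = 23.5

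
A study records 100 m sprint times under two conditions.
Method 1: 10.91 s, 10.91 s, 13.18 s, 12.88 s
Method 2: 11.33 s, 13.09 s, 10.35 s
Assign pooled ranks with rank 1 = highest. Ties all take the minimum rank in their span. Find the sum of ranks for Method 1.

14

Sorted (descending): 13.18, 13.09, 12.88, 11.33, 10.91, 10.91, 10.35
The 2 values of 10.91 occupy positions 5–6 → each gets rank 5.
Method 1 values → pooled ranks: 10.91→5, 10.91→5, 13.18→1, 12.88→3
Rank sum = 5 + 5 + 1 + 3 = 14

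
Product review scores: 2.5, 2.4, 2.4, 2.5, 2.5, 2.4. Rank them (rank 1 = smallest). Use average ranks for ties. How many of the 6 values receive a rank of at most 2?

Sorted (ascending): 2.4, 2.4, 2.4, 2.5, 2.5, 2.5
The 3 values of 2.4 occupy positions 1–3 → average rank 2.
The 3 values of 2.5 occupy positions 4–6 → average rank 5.
Ranks ≤ 2: {2, 2, 2} → 3 values.

3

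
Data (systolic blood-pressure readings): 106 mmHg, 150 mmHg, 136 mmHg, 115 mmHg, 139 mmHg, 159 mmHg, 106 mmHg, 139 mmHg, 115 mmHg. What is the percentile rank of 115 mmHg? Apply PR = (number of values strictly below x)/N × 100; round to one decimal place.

N = 9.
Strictly below 115: 2. Equal to 115: 2.
PR = 2/9 × 100 = 22.2

22.2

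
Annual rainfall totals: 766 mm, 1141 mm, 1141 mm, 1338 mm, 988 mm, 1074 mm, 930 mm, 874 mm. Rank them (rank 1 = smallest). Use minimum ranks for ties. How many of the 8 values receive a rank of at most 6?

7

Sorted (ascending): 766, 874, 930, 988, 1074, 1141, 1141, 1338
The 2 values of 1141 occupy positions 6–7 → each gets rank 6.
Ranks ≤ 6: {1, 2, 3, 4, 5, 6, 6} → 7 values.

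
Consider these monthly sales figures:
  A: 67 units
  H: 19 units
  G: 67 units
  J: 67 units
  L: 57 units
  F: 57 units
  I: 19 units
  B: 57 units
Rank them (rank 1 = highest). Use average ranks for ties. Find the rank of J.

2

Sorted (descending): 67, 67, 67, 57, 57, 57, 19, 19
The 3 values of 67 occupy positions 1–3 → average rank 2.
The 3 values of 57 occupy positions 4–6 → average rank 5.
The 2 values of 19 occupy positions 7–8 → average rank (7+8)/2 = 7.5.
J has value 67 units → rank 2.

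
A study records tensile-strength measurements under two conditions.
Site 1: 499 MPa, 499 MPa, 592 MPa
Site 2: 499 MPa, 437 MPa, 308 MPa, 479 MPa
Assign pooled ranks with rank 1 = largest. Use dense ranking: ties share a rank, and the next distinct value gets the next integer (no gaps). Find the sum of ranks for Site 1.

5

Sorted (descending): 592, 499, 499, 499, 479, 437, 308
The 3 values of 499 share dense rank 2.
Remaining distinct values take the next consecutive integers.
Site 1 values → pooled ranks: 499→2, 499→2, 592→1
Rank sum = 2 + 2 + 1 = 5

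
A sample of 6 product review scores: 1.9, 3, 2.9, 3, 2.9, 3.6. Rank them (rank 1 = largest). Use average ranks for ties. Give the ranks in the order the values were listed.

6, 2.5, 4.5, 2.5, 4.5, 1

Sorted (descending): 3.6, 3, 3, 2.9, 2.9, 1.9
The 2 values of 3 occupy positions 2–3 → average rank (2+3)/2 = 2.5.
The 2 values of 2.9 occupy positions 4–5 → average rank (4+5)/2 = 4.5.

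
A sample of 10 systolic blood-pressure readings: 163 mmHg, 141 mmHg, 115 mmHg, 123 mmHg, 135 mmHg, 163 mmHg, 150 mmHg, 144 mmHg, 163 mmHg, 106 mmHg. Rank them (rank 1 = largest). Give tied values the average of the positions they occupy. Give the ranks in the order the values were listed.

Sorted (descending): 163, 163, 163, 150, 144, 141, 135, 123, 115, 106
The 3 values of 163 occupy positions 1–3 → average rank 2.

2, 6, 9, 8, 7, 2, 4, 5, 2, 10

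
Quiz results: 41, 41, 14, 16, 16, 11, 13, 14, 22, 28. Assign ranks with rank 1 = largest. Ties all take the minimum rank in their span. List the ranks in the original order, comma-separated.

1, 1, 7, 5, 5, 10, 9, 7, 4, 3

Sorted (descending): 41, 41, 28, 22, 16, 16, 14, 14, 13, 11
The 2 values of 41 occupy positions 1–2 → each gets rank 1.
The 2 values of 16 occupy positions 5–6 → each gets rank 5.
The 2 values of 14 occupy positions 7–8 → each gets rank 7.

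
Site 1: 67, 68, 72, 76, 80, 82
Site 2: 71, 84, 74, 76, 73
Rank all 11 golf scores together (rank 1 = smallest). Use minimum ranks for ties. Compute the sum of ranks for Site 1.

Sorted (ascending): 67, 68, 71, 72, 73, 74, 76, 76, 80, 82, 84
The 2 values of 76 occupy positions 7–8 → each gets rank 7.
Site 1 values → pooled ranks: 67→1, 68→2, 72→4, 76→7, 80→9, 82→10
Rank sum = 1 + 2 + 4 + 7 + 9 + 10 = 33

33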